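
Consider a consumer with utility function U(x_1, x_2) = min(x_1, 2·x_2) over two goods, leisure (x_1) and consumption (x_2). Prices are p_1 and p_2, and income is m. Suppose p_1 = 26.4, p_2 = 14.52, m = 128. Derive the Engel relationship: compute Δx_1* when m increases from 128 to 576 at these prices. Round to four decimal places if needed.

Δx_1* = 13.3096

Leontief preferences: the optimum is at the kink where x_1/2 = x_2/1, i.e. x_2 = (1/2)·x_1.
Budget: p_1·x_1 + p_2·(1/2)·x_1 = m, so (2·p_1 + p_2)·x_1 = 2·m.
Demand: x_1*(p_1,p_2,m) = 2·m/(2·p_1 + p_2), x_2* = m/(2·p_1 + p_2).
Here 2·26.4 + 14.52 = 67.32, giving x_1* = 3.8027.
At m' = 576: x_1* = 17.1123. Change: 17.1123 − 3.8027 = 13.3096.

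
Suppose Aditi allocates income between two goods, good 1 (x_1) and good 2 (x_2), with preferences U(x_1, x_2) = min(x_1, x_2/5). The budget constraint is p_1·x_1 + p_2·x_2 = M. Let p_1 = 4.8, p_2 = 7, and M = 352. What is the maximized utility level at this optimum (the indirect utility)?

V = 8.8442

Leontief preferences: the optimum is at the kink where x_1/1 = x_2/5, i.e. x_2 = 5·x_1.
Budget: p_1·x_1 + p_2·5·x_1 = M, so (p_1 + 5·p_2)·x_1 = M.
Demand: x_1*(p_1,p_2,M) = M/(p_1 + 5·p_2), x_2* = 5·M/(p_1 + 5·p_2).
Here 4.8 + 5·7 = 39.8, giving x_1* = 8.8442 and x_2* = 44.2211.
Utility at the optimum: U(8.8442, 44.2211) = 8.8442.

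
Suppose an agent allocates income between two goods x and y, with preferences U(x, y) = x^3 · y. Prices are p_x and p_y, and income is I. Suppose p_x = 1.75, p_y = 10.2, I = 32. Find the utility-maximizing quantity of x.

Demand: x*(p_x,p_y,I) = 0.75·I/p_x and y* = 0.25·I/p_y.
At p_x=1.75, p_y=10.2, I=32: x* = 0.75·32/1.75 = 13.7143.

x* = 13.7143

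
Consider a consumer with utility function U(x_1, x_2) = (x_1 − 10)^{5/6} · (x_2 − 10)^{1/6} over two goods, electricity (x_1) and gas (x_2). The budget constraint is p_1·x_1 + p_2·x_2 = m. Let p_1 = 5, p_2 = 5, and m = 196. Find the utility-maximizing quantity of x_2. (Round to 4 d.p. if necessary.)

MRS = 5·(x_2−10)/(x_1−10). Tangency with p_1/p_2 gives x_2−10 = (1/5)·(p_1/p_2)·(x_1−10).
After buying the subsistence bundle (10, 10), a share 5/6 of the remaining income goes to x_1: x_1* = 10 + 5/6·(m − 10p_1 − 10p_2)/p_1.
Discretionary income = 196 − 10·5 − 10·5 = 96; x_2* = 10 + 1/6·96/5 = 13.2.

x_2* = 13.2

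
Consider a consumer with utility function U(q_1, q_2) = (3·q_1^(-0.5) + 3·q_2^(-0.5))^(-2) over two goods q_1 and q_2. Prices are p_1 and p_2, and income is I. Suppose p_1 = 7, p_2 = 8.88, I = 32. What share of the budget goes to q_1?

From the CES first-order condition, (q_2/q_1)^(1.5) = p_1/p_2.
Solve for the ratio: q_2/q_1 = [p_1/p_2]^(2/3).
Substitute q_2 = (q_2/q_1)·q_1 into the budget: q_1* = I/(p_1 + p_2·(q_2/q_1)).
Numerically q_2/q_1 = 0.853343, so q_1* = 32/(7 + 8.88·0.853343) = 2.1951 and q_2* = 0.853343·2.1951 = 1.8732.
Expenditure on q_1: 7·2.1951 = 15.366; share = 0.4802.

share on q_1 = 0.4802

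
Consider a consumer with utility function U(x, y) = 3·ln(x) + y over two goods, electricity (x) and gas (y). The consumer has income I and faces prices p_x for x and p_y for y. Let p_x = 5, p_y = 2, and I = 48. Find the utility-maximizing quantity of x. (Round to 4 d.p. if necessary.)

x* = 1.2

Set MRS = p_x/p_y: (3/x)/1 = p_x/p_y.
So x*(p_x,p_y) = 3·p_y/p_x, independent of income; and y* = (I − 3·p_y)/p_y.
At the given prices: x* = 3·2/5 = 1.2.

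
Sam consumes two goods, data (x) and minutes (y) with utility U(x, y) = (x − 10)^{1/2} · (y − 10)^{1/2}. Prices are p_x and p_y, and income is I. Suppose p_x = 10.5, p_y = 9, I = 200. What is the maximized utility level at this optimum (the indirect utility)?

V = 0.2572

Substituting into the budget: x* = 10 + 0.5·(I − 10·p_x − 10·p_y)/p_x, and y* = 10 + 0.5·(…)/p_y.
Discretionary income = 200 − 10·10.5 − 10·9 = 5; x* = 10 + 0.5·5/10.5 = 10.2381; y* = 10 + 0.5·5/9 = 10.2778.
Utility at the optimum: U(10.2381, 10.2778) = 0.2572.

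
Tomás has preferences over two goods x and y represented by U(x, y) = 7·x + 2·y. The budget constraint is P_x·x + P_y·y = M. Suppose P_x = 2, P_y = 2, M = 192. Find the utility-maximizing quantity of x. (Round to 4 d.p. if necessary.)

x* = 96

Linear utility — the consumer picks whichever good has higher MU/price: 7/2 = 3.5 vs 2/2 = 1.
x gives more utility per dollar, so spend all income on x: x* = M/P_x, y* = 0.
Numerically: x* = 96, y* = 0.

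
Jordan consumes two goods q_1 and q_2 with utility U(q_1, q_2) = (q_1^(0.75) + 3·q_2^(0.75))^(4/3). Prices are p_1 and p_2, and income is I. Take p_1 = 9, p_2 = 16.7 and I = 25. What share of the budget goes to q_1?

With the ratio pinned down, the budget gives q_1* = I/(p_1 + p_2·(q_2/q_1)) and q_2* = (q_2/q_1)·q_1*.
Numerically q_2/q_1 = 6.83265, so q_1* = 25/(9 + 16.7·6.83265) = 0.2031 and q_2* = 6.83265·0.2031 = 1.3876.
Expenditure on q_1: 9·0.2031 = 1.8277; share = 0.0731.

share on q_1 = 0.0731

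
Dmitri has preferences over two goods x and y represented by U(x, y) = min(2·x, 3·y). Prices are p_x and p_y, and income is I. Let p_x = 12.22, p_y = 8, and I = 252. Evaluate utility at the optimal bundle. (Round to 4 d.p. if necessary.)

Leontief preferences: the optimum is at the kink where x/3 = y/2, i.e. y = (2/3)·x.
Budget: p_x·x + p_y·(2/3)·x = I, so (3·p_x + 2·p_y)·x = 3·I.
Demand: x*(p_x,p_y,I) = 3·I/(3·p_x + 2·p_y), y* = 2·I/(3·p_x + 2·p_y).
Here 3·12.22 + 2·8 = 52.66, giving x* = 14.3562 and y* = 9.5708.
Utility at the optimum: U(14.3562, 9.5708) = 28.7125.

V = 28.7125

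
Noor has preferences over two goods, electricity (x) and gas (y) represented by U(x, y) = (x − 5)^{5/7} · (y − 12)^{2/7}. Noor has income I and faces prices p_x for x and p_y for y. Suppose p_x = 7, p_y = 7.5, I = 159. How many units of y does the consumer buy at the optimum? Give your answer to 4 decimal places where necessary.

Discretionary income = 159 − 5·7 − 12·7.5 = 34; y* = 12 + 2/7·34/7.5 = 13.2952.

y* = 13.2952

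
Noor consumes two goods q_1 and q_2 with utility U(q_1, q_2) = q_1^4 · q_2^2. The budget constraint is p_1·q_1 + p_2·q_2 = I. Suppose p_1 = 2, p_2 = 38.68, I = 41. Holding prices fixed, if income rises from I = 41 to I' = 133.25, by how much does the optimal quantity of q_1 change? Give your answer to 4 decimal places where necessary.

MU_q_1/MU_q_2 = (4·q_2)/(2·q_1); tangency sets this equal to p_1/p_2.
So 4·p_2·q_2 = 2·p_1·q_1; combined with the budget, a share 2/3 of income goes to q_1.
Demand: q_1*(p_1,p_2,I) = 2/3·I/p_1 and q_2* = 1/3·I/p_2.
At p_1=2, p_2=38.68, I=41: q_1* = 2/3·41/2 = 13.6667.
At I' = 133.25: q_1* = 44.4167. Change: 44.4167 − 13.6667 = 30.75.

Δq_1* = 30.75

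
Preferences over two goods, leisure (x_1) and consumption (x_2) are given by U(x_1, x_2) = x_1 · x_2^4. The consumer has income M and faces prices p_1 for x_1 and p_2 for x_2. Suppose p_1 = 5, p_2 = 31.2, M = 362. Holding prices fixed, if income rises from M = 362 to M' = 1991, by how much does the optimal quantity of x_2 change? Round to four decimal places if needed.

MU_x_1/MU_x_2 = (x_2)/(4·x_1); tangency sets this equal to p_1/p_2.
So p_2·x_2 = 4·p_1·x_1; combined with the budget, a share 0.2 of income goes to x_1.
Demand: x_1*(p_1,p_2,M) = 0.2·M/p_1 and x_2* = 0.8·M/p_2.
At p_1=5, p_2=31.2, M=362: x_2* = 0.8·362/31.2 = 9.2821.
At M' = 1991: x_2* = 51.0513. Change: 51.0513 − 9.2821 = 41.7692.

Δx_2* = 41.7692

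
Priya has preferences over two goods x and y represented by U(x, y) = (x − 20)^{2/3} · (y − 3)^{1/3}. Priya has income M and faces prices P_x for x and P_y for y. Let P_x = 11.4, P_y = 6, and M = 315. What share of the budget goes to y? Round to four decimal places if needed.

MRS = 2·(y−3)/(x−20). Tangency with P_x/P_y gives y−3 = (1/2)·(P_x/P_y)·(x−20).
After buying the subsistence bundle (20, 3), a share 2/3 of the remaining income goes to x: x* = 20 + 2/3·(M − 20P_x − 3P_y)/P_x.
Discretionary income = 315 − 20·11.4 − 3·6 = 69; x* = 20 + 2/3·69/11.4 = 24.0351; y* = 3 + 1/3·69/6 = 6.8333.
Expenditure on y: 6·6.8333 = 41; share = 0.1302.

share on y = 0.1302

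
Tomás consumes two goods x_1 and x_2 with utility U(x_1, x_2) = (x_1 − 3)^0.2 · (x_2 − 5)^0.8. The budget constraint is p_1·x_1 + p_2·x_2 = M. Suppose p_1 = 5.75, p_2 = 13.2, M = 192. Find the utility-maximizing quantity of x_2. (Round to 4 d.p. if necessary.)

After buying the subsistence bundle (3, 5), a share 0.2 of the remaining income goes to x_1: x_1* = 3 + 0.2·(M − 3p_1 − 5p_2)/p_1.
Discretionary income = 192 − 3·5.75 − 5·13.2 = 108.75; x_2* = 5 + 0.8·108.75/13.2 = 11.5909.

x_2* = 11.5909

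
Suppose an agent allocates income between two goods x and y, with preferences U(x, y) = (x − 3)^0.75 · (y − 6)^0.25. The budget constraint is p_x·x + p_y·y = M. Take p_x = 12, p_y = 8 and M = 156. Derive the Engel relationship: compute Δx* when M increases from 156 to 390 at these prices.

This is Cobb-Douglas in (x−3, y−6): tangency gives 0.75·p_y·(y−6) = 0.25·p_x·(x−3).
Substituting into the budget: x* = 3 + 0.75·(M − 3·p_x − 6·p_y)/p_x, and y* = 6 + 0.25·(…)/p_y.
Discretionary income = 156 − 3·12 − 6·8 = 72; x* = 3 + 0.75·72/12 = 7.5.
At M' = 390: x* = 22.125. Change: 22.125 − 7.5 = 14.625.

Δx* = 14.625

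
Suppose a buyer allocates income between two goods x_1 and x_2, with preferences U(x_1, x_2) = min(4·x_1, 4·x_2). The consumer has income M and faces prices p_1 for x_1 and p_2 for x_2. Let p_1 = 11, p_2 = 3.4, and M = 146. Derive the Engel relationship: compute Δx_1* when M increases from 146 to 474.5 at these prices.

Δx_1* = 22.8125

Here 4·11 + 4·3.4 = 57.6, giving x_1* = 10.1389.
At M' = 474.5: x_1* = 32.9514. Change: 32.9514 − 10.1389 = 22.8125.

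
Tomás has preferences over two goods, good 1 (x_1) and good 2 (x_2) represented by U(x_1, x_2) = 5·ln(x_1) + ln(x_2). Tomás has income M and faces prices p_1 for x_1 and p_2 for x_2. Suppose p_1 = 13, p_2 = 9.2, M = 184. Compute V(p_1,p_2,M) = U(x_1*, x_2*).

V = 13.5423

MU_x_1/MU_x_2 = (5·x_2)/(x_1); tangency sets this equal to p_1/p_2.
So 5·p_2·x_2 = p_1·x_1; combined with the budget, a share 5/6 of income goes to x_1.
Demand: x_1*(p_1,p_2,M) = 5/6·M/p_1 and x_2* = 1/6·M/p_2.
At p_1=13, p_2=9.2, M=184: x_1* = 5/6·184/13 = 11.7949, x_2* = 3.3333.
Utility at the optimum: U(11.7949, 3.3333) = 13.5423.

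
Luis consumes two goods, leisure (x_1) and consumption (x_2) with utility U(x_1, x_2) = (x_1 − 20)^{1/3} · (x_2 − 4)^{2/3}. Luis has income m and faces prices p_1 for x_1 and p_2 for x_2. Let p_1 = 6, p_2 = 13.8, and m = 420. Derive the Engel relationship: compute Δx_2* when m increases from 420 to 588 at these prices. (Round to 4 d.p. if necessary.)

Let x_1' = x_1−20, x_2' = x_2−4. MRS = (1/2)·x_2'/x_1' = p_1/p_2.
After buying the subsistence bundle (20, 4), a share 1/3 of the remaining income goes to x_1: x_1* = 20 + 1/3·(m − 20p_1 − 4p_2)/p_1.
Discretionary income = 420 − 20·6 − 4·13.8 = 244.8; x_2* = 4 + 2/3·244.8/13.8 = 15.8261.
At m' = 588: x_2* = 23.942. Change: 23.942 − 15.8261 = 8.1159.

Δx_2* = 8.1159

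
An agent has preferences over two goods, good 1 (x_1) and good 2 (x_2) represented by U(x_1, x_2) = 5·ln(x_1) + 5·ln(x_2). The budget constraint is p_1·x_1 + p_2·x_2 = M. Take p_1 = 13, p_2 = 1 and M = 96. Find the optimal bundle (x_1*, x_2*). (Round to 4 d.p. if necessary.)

x_1* = 3.6923, x_2* = 48

Demand: x_1*(p_1,p_2,M) = 0.5·M/p_1 and x_2* = 0.5·M/p_2.
At p_1=13, p_2=1, M=96: x_1* = 0.5·96/13 = 3.6923, x_2* = 48.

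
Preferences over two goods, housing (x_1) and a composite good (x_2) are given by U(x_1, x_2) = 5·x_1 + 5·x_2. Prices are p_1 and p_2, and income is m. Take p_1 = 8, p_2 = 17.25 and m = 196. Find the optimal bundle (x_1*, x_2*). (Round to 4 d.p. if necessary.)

x_1* = 24.5, x_2* = 0

Perfect substitutes: compare marginal utility per dollar. 5/p_1 vs 5/p_2 → 0.625 vs 0.2899.
x_1 gives more utility per dollar, so spend all income on x_1: x_1* = m/p_1, x_2* = 0.
Numerically: x_1* = 24.5, x_2* = 0.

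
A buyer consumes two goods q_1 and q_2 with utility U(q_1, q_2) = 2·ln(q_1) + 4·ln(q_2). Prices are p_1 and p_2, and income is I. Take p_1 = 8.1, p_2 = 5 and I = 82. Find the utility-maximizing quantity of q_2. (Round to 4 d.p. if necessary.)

q_2* = 10.9333

MU_q_1/MU_q_2 = (2·q_2)/(4·q_1); tangency sets this equal to p_1/p_2.
Rearranging, p_2·q_2 = 2·p_1·q_1. Substituting into the budget gives p_1·q_1·(1 + 2) = I.
Demand: q_1*(p_1,p_2,I) = 1/3·I/p_1 and q_2* = 2/3·I/p_2.
At p_1=8.1, p_2=5, I=82: q_2* = 2/3·82/5 = 10.9333.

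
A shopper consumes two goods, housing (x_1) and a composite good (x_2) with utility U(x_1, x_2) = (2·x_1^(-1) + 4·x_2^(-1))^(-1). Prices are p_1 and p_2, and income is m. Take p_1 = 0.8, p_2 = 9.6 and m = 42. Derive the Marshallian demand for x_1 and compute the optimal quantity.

x_1* = 8.8998

MU_x_1 ∝ 2·x_1^(-2), MU_x_2 ∝ 4·x_2^(-2), so MRS = (1/2)·(x_2/x_1)^(2) = p_1/p_2.
Solve for the ratio: x_2/x_1 = [2·p_1/p_2]^(0.5).
With the ratio pinned down, the budget gives x_1* = m/(p_1 + p_2·(x_2/x_1)) and x_2* = (x_2/x_1)·x_1*.
Numerically x_2/x_1 = 0.408248, so x_1* = 42/(0.8 + 9.6·0.408248) = 8.8998.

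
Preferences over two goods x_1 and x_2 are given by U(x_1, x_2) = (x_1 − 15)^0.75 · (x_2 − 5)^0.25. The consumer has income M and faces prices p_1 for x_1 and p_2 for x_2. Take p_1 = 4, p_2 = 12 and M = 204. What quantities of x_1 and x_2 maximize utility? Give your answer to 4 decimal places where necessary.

x_1* = 30.75, x_2* = 6.75

MRS = 3·(x_2−5)/(x_1−15). Tangency with p_1/p_2 gives x_2−5 = (1/3)·(p_1/p_2)·(x_1−15).
After buying the subsistence bundle (15, 5), a share 0.75 of the remaining income goes to x_1: x_1* = 15 + 0.75·(M − 15p_1 − 5p_2)/p_1.
Discretionary income = 204 − 15·4 − 5·12 = 84; x_1* = 15 + 0.75·84/4 = 30.75; x_2* = 5 + 0.25·84/12 = 6.75.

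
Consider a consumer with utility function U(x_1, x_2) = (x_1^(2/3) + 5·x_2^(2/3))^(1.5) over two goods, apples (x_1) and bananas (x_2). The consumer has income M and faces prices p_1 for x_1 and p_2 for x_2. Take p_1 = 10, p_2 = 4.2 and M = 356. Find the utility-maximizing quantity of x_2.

x_2* = 84.6425

With the ratio pinned down, the budget gives x_1* = M/(p_1 + p_2·(x_2/x_1)) and x_2* = (x_2/x_1)·x_1*.
Numerically x_2/x_1 = 1687.18281, so x_1* = 356/(10 + 4.2·1687.18281) = 0.0502 and x_2* = 1687.18281·0.0502 = 84.6425.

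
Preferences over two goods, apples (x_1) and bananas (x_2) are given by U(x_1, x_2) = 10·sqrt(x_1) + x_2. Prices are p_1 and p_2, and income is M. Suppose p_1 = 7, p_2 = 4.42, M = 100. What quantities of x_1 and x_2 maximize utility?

Solve: √x_1 = 5·p_2/p_1, so x_1*(p_1,p_2) = (5·p_2/p_1)², and x_2* = (M − p_1·x_1*)/p_2.
Plugging in: x_1* = (5·4.42/7)² = 9.9676, x_2* = 6.8387.

x_1* = 9.9676, x_2* = 6.8387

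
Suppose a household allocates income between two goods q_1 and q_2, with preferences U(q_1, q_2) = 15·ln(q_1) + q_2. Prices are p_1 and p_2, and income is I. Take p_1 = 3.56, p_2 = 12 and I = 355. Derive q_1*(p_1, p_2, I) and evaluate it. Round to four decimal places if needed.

Set MRS = p_1/p_2: (15/q_1)/1 = p_1/p_2.
So q_1*(p_1,p_2) = 15·p_2/p_1, independent of income; and q_2* = (I − 15·p_2)/p_2.
At the given prices: q_1* = 15·12/3.56 = 50.5618.

q_1* = 50.5618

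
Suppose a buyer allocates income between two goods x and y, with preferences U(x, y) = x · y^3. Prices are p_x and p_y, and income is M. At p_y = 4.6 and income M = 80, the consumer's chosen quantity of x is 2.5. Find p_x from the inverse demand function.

The MRS is (1/3)·y/x. Set MRS = p_x/p_y.
Rearranging, p_y·y = 3·p_x·x. Substituting into the budget gives p_x·x·(1 + 3) = M.
Demand: x*(p_x,p_y,M) = 0.25·M/p_x and y* = 0.75·M/p_y.
Set x* = 2.5 in the demand function and solve for p_x: p_x = 8.

p_x = 8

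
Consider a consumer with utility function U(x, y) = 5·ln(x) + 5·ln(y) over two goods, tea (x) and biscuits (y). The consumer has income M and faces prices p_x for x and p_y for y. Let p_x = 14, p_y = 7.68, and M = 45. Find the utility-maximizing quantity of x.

x* = 1.6071

The MRS is y/x. Set MRS = p_x/p_y.
So 5·p_y·y = 5·p_x·x; combined with the budget, a share 0.5 of income goes to x.
Demand: x*(p_x,p_y,M) = 0.5·M/p_x and y* = 0.5·M/p_y.
At p_x=14, p_y=7.68, M=45: x* = 0.5·45/14 = 1.6071.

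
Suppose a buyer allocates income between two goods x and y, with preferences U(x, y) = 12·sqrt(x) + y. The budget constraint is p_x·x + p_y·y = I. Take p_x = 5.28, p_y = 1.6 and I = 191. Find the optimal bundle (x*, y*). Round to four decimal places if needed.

Utility is quasi-linear in y; the FOC for x is 6/√x = p_x/p_y.
Thus x* = (6·p_y/p_x)² — independent of I — with the rest of income spent on y.
Plugging in: x* = (6·1.6/5.28)² = 3.3058, y* = 108.4659.

x* = 3.3058, y* = 108.4659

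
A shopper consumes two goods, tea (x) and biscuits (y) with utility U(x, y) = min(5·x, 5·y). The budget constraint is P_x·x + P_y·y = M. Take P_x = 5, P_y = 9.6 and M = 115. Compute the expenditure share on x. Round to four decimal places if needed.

share on x = 0.3425

With perfect complements, no substitution: consume in ratio x:y = 5:5.
Budget: P_x·x + P_y·x = M, so (5·P_x + 5·P_y)·x = 5·M.
Demand: x*(P_x,P_y,M) = 5·M/(5·P_x + 5·P_y), y* = 5·M/(5·P_x + 5·P_y).
Here 5·5 + 5·9.6 = 73, giving x* = 7.8767 and y* = 7.8767.
Expenditure on x: 5·7.8767 = 39.3836; share = 0.3425.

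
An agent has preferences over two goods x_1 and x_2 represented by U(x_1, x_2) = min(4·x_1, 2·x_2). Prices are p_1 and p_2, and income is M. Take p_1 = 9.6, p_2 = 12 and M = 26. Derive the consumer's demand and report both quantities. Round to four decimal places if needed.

x_1* = 0.7738, x_2* = 1.5476

With perfect complements, no substitution: consume in ratio x_1:x_2 = 2:4.
Budget: p_1·x_1 + p_2·2·x_1 = M, so (2·p_1 + 4·p_2)·x_1 = 2·M.
Demand: x_1*(p_1,p_2,M) = 2·M/(2·p_1 + 4·p_2), x_2* = 4·M/(2·p_1 + 4·p_2).
Here 2·9.6 + 4·12 = 67.2, giving x_1* = 0.7738 and x_2* = 1.5476.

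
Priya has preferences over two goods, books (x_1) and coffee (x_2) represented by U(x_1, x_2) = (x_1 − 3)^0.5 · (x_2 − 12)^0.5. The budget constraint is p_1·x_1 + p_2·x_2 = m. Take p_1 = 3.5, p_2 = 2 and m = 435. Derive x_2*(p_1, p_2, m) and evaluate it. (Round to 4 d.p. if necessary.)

Discretionary income = 435 − 3·3.5 − 12·2 = 400.5; x_2* = 12 + 0.5·400.5/2 = 112.125.

x_2* = 112.125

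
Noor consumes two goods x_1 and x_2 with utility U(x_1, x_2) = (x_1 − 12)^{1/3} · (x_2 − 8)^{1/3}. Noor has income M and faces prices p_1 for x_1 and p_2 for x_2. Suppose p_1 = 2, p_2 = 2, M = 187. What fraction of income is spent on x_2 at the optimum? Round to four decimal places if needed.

share on x_2 = 0.4786

Let x_1' = x_1−12, x_2' = x_2−8. MRS = x_2'/x_1' = p_1/p_2.
After buying the subsistence bundle (12, 8), a share 0.5 of the remaining income goes to x_1: x_1* = 12 + 0.5·(M − 12p_1 − 8p_2)/p_1.
Discretionary income = 187 − 12·2 − 8·2 = 147; x_1* = 12 + 0.5·147/2 = 48.75; x_2* = 8 + 0.5·147/2 = 44.75.
Expenditure on x_2: 2·44.75 = 89.5; share = 0.4786.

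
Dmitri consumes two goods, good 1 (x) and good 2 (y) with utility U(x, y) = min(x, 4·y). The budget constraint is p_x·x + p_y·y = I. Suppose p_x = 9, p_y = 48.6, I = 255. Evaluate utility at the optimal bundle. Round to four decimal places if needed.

V = 12.0567

Leontief preferences: the optimum is at the kink where x/4 = y/1, i.e. y = (1/4)·x.
Budget: p_x·x + p_y·(1/4)·x = I, so (4·p_x + p_y)·x = 4·I.
Demand: x*(p_x,p_y,I) = 4·I/(4·p_x + p_y), y* = I/(4·p_x + p_y).
Here 4·9 + 48.6 = 84.6, giving x* = 12.0567 and y* = 3.0142.
Utility at the optimum: U(12.0567, 3.0142) = 12.0567.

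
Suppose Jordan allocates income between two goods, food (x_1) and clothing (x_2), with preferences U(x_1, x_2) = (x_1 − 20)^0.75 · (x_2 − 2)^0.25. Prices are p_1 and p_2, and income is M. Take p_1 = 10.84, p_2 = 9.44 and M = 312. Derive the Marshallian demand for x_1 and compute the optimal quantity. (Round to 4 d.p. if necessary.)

x_1* = 25.2804

Let x_1' = x_1−20, x_2' = x_2−2. MRS = 3·x_2'/x_1' = p_1/p_2.
Substituting into the budget: x_1* = 20 + 0.75·(M − 20·p_1 − 2·p_2)/p_1, and x_2* = 2 + 0.25·(…)/p_2.
Discretionary income = 312 − 20·10.84 − 2·9.44 = 76.32; x_1* = 20 + 0.75·76.32/10.84 = 25.2804.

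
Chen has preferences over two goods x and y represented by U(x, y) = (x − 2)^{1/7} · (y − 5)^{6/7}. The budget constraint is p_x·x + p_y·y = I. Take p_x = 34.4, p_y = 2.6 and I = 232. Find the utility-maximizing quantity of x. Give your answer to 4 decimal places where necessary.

x* = 2.6238

Let x' = x−2, y' = y−5. MRS = (1/6)·y'/x' = p_x/p_y.
After buying the subsistence bundle (2, 5), a share 1/7 of the remaining income goes to x: x* = 2 + 1/7·(I − 2p_x − 5p_y)/p_x.
Discretionary income = 232 − 2·34.4 − 5·2.6 = 150.2; x* = 2 + 1/7·150.2/34.4 = 2.6238.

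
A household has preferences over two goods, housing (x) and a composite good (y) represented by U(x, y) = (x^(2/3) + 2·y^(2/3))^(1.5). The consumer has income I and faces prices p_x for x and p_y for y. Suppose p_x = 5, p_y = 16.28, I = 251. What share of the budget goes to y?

From the CES first-order condition, (1/2)·(y/x)^(1/3) = p_x/p_y.
Hence y/x = (2·p_x/p_y)^(1/(1/3)), i.e. raised to the 3 power.
With the ratio pinned down, the budget gives x* = I/(p_x + p_y·(y/x)) and y* = (y/x)·x*.
Numerically y/x = 0.231759, so x* = 251/(5 + 16.28·0.231759) = 28.6104 and y* = 0.231759·28.6104 = 6.6307.
Expenditure on y: 16.28·6.6307 = 107.9481; share = 0.4301.

share on y = 0.4301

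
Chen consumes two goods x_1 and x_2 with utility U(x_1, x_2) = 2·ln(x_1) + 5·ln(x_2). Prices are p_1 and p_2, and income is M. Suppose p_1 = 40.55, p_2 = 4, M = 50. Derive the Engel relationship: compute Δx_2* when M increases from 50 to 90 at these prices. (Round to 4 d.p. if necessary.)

Δx_2* = 7.1429

Tangency: MRS = (2/5)·x_2/x_1 = p_1/p_2.
So 2·p_2·x_2 = 5·p_1·x_1; combined with the budget, a share 2/7 of income goes to x_1.
Demand: x_1*(p_1,p_2,M) = 2/7·M/p_1 and x_2* = 5/7·M/p_2.
At p_1=40.55, p_2=4, M=50: x_2* = 5/7·50/4 = 8.9286.
At M' = 90: x_2* = 16.0714. Change: 16.0714 − 8.9286 = 7.1429.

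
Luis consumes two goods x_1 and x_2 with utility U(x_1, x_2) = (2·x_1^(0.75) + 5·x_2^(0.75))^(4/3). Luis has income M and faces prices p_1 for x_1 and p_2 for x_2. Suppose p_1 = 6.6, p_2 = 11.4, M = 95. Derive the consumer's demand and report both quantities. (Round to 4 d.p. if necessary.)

MU_x_1 ∝ 2·x_1^(-0.25), MU_x_2 ∝ 5·x_2^(-0.25), so MRS = (2/5)·(x_2/x_1)^(0.25) = p_1/p_2.
Solve for the ratio: x_2/x_1 = [(5/2)·p_1/p_2]^(4).
With the ratio pinned down, the budget gives x_1* = M/(p_1 + p_2·(x_2/x_1)) and x_2* = (x_2/x_1)·x_1*.
Numerically x_2/x_1 = 4.388503, so x_1* = 95/(6.6 + 11.4·4.388503) = 1.6776 and x_2* = 4.388503·1.6776 = 7.3621.

x_1* = 1.6776, x_2* = 7.3621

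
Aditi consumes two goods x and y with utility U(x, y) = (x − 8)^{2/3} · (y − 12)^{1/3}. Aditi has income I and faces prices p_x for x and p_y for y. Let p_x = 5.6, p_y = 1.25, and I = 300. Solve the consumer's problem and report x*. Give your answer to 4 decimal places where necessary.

x* = 36.5952

MRS = 2·(y−12)/(x−8). Tangency with p_x/p_y gives y−12 = (1/2)·(p_x/p_y)·(x−8).
After buying the subsistence bundle (8, 12), a share 2/3 of the remaining income goes to x: x* = 8 + 2/3·(I − 8p_x − 12p_y)/p_x.
Discretionary income = 300 − 8·5.6 − 12·1.25 = 240.2; x* = 8 + 2/3·240.2/5.6 = 36.5952.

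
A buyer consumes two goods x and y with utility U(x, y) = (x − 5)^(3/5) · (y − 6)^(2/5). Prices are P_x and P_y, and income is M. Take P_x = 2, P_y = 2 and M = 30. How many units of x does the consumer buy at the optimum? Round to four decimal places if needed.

Substituting into the budget: x* = 5 + 0.6·(M − 5·P_x − 6·P_y)/P_x, and y* = 6 + 0.4·(…)/P_y.
Discretionary income = 30 − 5·2 − 6·2 = 8; x* = 5 + 0.6·8/2 = 7.4.

x* = 7.4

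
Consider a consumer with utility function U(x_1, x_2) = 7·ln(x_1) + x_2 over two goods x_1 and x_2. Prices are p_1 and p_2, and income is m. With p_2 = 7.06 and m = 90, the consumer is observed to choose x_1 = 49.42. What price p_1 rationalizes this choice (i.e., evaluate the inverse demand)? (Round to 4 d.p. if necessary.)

Set MRS = p_1/p_2: (7/x_1)/1 = p_1/p_2.
So x_1*(p_1,p_2) = 7·p_2/p_1, independent of income; and x_2* = (m − 7·p_2)/p_2.
Set x_1* = 49.42 in the demand function and solve for p_1: p_1 = 1.

p_1 = 1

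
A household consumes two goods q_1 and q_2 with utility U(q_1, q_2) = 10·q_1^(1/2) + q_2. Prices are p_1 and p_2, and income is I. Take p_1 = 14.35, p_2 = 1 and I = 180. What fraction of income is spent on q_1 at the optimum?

Set MRS = p_1/p_2: 5·q_1^(−1/2) = p_1/p_2.
Thus q_1* = (5·p_2/p_1)² — independent of I — with the rest of income spent on q_2.
Plugging in: q_1* = (5·1/14.35)² = 0.1214, q_2* = 178.2578.
Expenditure on q_1: 14.35·0.1214 = 1.7422; share = 0.0097.

share on q_1 = 0.0097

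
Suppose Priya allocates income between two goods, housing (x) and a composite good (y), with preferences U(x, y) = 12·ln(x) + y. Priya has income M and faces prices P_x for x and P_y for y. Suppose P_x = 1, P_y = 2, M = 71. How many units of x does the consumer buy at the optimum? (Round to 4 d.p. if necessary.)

MU_x = 12/x, MU_y = 1. Tangency: 12/x = P_x/P_y.
So x*(P_x,P_y) = 12·P_y/P_x, independent of income; and y* = (M − 12·P_y)/P_y.
At the given prices: x* = 12·2/1 = 24.

x* = 24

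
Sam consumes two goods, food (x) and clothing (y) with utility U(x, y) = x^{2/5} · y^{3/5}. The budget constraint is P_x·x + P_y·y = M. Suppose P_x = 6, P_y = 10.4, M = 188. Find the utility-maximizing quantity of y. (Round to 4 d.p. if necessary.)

y* = 10.8462

Demand: x*(P_x,P_y,M) = 0.4·M/P_x and y* = 0.6·M/P_y.
At P_x=6, P_y=10.4, M=188: y* = 0.6·188/10.4 = 10.8462.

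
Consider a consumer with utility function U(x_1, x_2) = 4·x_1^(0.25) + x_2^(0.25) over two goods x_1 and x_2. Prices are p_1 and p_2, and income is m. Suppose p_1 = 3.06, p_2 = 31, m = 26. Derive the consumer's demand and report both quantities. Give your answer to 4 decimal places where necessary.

x_1* = 7.9203, x_2* = 0.0569

MU_x_1 ∝ 4·x_1^(-0.75), MU_x_2 ∝ x_2^(-0.75), so MRS = 4·(x_2/x_1)^(0.75) = p_1/p_2.
Hence x_2/x_1 = ((1/4)·p_1/p_2)^(1/(0.75)), i.e. raised to the 4/3 power.
Substitute x_2 = (x_2/x_1)·x_1 into the budget: x_1* = m/(p_1 + p_2·(x_2/x_1)).
Numerically x_2/x_1 = 0.007185, so x_1* = 26/(3.06 + 31·0.007185) = 7.9203 and x_2* = 0.007185·7.9203 = 0.0569.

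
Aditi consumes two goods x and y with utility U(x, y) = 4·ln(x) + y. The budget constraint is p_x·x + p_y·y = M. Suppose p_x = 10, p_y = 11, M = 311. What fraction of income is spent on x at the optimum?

share on x = 0.1415

MU_x = 4/x, MU_y = 1. Tangency: 4/x = p_x/p_y.
So x*(p_x,p_y) = 4·p_y/p_x, independent of income; and y* = (M − 4·p_y)/p_y.
At the given prices: x* = 4·11/10 = 4.4, and y* = 24.2727.
Expenditure on x: 10·4.4 = 44; share = 0.1415.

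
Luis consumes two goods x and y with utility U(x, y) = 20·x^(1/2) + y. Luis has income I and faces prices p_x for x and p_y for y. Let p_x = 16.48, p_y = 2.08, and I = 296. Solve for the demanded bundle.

x* = 1.593, y* = 129.6863

Set MRS = p_x/p_y: 10·x^(−1/2) = p_x/p_y.
Thus x* = (10·p_y/p_x)² — independent of I — with the rest of income spent on y.
Plugging in: x* = (10·2.08/16.48)² = 1.593, y* = 129.6863.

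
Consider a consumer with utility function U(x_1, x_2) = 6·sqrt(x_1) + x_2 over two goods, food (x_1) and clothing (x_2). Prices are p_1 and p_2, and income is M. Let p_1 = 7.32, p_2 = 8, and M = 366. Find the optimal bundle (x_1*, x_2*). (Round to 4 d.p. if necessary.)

x_1* = 10.7498, x_2* = 35.9139

MU_x_1 = 3/√x_1, MU_x_2 = 1. Tangency: 3/√x_1 = p_1/p_2.
Thus x_1* = (3·p_2/p_1)² — independent of M — with the rest of income spent on x_2.
Plugging in: x_1* = (3·8/7.32)² = 10.7498, x_2* = 35.9139.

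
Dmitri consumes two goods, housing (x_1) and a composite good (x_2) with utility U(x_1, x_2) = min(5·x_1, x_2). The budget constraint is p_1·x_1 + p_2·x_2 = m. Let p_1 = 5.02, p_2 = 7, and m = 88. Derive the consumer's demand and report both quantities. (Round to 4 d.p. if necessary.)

Leontief preferences: the optimum is at the kink where x_1/1 = x_2/5, i.e. x_2 = 5·x_1.
Budget: p_1·x_1 + p_2·5·x_1 = m, so (p_1 + 5·p_2)·x_1 = m.
Demand: x_1*(p_1,p_2,m) = m/(p_1 + 5·p_2), x_2* = 5·m/(p_1 + 5·p_2).
Here 5.02 + 5·7 = 40.02, giving x_1* = 2.1989 and x_2* = 10.9945.

x_1* = 2.1989, x_2* = 10.9945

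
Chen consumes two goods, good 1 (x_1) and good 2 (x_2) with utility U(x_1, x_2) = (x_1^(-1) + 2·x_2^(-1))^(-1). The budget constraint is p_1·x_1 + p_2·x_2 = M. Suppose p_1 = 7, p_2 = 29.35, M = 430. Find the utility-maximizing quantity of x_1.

MU_x_1 ∝ x_1^(-2), MU_x_2 ∝ 2·x_2^(-2), so MRS = (1/2)·(x_2/x_1)^(2) = p_1/p_2.
Solve for the ratio: x_2/x_1 = [2·p_1/p_2]^(0.5).
With the ratio pinned down, the budget gives x_1* = M/(p_1 + p_2·(x_2/x_1)) and x_2* = (x_2/x_1)·x_1*.
Numerically x_2/x_1 = 0.690653, so x_1* = 430/(7 + 29.35·0.690653) = 15.7679.

x_1* = 15.7679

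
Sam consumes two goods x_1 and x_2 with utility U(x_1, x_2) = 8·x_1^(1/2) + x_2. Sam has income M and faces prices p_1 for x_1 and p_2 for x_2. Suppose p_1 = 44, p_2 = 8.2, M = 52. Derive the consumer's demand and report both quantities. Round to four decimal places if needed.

Plugging in: x_1* = (4·8.2/44)² = 0.5557, x_2* = 3.3596.

x_1* = 0.5557, x_2* = 3.3596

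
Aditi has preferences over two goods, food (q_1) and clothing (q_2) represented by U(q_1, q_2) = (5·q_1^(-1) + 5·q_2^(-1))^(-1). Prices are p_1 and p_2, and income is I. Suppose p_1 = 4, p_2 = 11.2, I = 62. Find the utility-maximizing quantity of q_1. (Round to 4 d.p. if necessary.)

MU_q_1 ∝ 5·q_1^(-2), MU_q_2 ∝ 5·q_2^(-2), so MRS = (q_2/q_1)^(2) = p_1/p_2.
Solve for the ratio: q_2/q_1 = [p_1/p_2]^(0.5).
Substitute q_2 = (q_2/q_1)·q_1 into the budget: q_1* = I/(p_1 + p_2·(q_2/q_1)).
Numerically q_2/q_1 = 0.597614, so q_1* = 62/(4 + 11.2·0.597614) = 5.798.

q_1* = 5.798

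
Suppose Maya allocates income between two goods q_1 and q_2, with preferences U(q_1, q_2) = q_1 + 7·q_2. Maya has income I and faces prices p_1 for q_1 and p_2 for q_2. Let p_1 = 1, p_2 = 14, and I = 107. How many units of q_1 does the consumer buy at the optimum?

Perfect substitutes: compare marginal utility per dollar. 1/p_1 vs 7/p_2 → 1 vs 0.5.
q_1 gives more utility per dollar, so spend all income on q_1: q_1* = I/p_1, q_2* = 0.
Numerically: q_1* = 107, q_2* = 0.

q_1* = 107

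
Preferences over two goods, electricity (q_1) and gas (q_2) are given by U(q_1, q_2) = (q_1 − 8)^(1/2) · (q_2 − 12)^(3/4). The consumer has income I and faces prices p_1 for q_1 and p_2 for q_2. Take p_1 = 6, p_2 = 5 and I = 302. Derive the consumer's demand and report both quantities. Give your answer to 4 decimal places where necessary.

This is Cobb-Douglas in (q_1−8, q_2−12): tangency gives 0.5·p_2·(q_2−12) = 0.75·p_1·(q_1−8).
After buying the subsistence bundle (8, 12), a share 0.4 of the remaining income goes to q_1: q_1* = 8 + 0.4·(I − 8p_1 − 12p_2)/p_1.
Discretionary income = 302 − 8·6 − 12·5 = 194; q_1* = 8 + 0.4·194/6 = 20.9333; q_2* = 12 + 0.6·194/5 = 35.28.

q_1* = 20.9333, q_2* = 35.28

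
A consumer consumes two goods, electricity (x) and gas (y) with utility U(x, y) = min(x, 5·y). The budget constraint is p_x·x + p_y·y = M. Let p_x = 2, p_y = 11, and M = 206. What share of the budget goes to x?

With perfect complements, no substitution: consume in ratio x:y = 5:1.
Budget: p_x·x + p_y·(1/5)·x = M, so (5·p_x + p_y)·x = 5·M.
Demand: x*(p_x,p_y,M) = 5·M/(5·p_x + p_y), y* = M/(5·p_x + p_y).
Here 5·2 + 11 = 21, giving x* = 49.0476 and y* = 9.8095.
Expenditure on x: 2·49.0476 = 98.0952; share = 0.4762.

share on x = 0.4762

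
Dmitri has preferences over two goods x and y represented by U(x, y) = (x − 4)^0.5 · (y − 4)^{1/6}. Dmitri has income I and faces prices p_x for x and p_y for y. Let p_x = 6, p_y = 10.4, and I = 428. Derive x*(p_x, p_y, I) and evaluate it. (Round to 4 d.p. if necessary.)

This is Cobb-Douglas in (x−4, y−4): tangency gives 0.5·p_y·(y−4) = 1/6·p_x·(x−4).
After buying the subsistence bundle (4, 4), a share 0.75 of the remaining income goes to x: x* = 4 + 0.75·(I − 4p_x − 4p_y)/p_x.
Discretionary income = 428 − 4·6 − 4·10.4 = 362.4; x* = 4 + 0.75·362.4/6 = 49.3.

x* = 49.3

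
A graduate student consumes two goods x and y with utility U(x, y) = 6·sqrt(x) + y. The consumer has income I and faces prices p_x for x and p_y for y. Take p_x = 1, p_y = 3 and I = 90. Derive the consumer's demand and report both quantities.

Thus x* = (3·p_y/p_x)² — independent of I — with the rest of income spent on y.
Plugging in: x* = (3·3/1)² = 81, y* = 3.

x* = 81, y* = 3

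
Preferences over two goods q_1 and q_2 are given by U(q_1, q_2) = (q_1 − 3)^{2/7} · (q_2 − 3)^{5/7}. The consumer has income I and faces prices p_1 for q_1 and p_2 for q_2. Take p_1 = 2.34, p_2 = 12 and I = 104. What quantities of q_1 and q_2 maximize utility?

q_1* = 10.4457, q_2* = 6.6298

This is Cobb-Douglas in (q_1−3, q_2−3): tangency gives 2/7·p_2·(q_2−3) = 5/7·p_1·(q_1−3).
Substituting into the budget: q_1* = 3 + 2/7·(I − 3·p_1 − 3·p_2)/p_1, and q_2* = 3 + 5/7·(…)/p_2.
Discretionary income = 104 − 3·2.34 − 3·12 = 60.98; q_1* = 3 + 2/7·60.98/2.34 = 10.4457; q_2* = 3 + 5/7·60.98/12 = 6.6298.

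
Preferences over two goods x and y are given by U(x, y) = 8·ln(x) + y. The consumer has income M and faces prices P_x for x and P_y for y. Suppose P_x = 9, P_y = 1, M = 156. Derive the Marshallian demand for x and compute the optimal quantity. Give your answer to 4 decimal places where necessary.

x* = 0.8889

Set MRS = P_x/P_y: (8/x)/1 = P_x/P_y.
So x*(P_x,P_y) = 8·P_y/P_x, independent of income; and y* = (M − 8·P_y)/P_y.
At the given prices: x* = 8·1/9 = 0.8889.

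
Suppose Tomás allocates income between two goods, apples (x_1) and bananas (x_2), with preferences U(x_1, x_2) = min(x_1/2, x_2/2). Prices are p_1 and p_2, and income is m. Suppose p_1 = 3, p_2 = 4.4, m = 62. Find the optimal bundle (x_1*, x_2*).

x_1* = 8.3784, x_2* = 8.3784

With perfect complements, no substitution: consume in ratio x_1:x_2 = 2:2.
Budget: p_1·x_1 + p_2·x_1 = m, so (2·p_1 + 2·p_2)·x_1 = 2·m.
Demand: x_1*(p_1,p_2,m) = 2·m/(2·p_1 + 2·p_2), x_2* = 2·m/(2·p_1 + 2·p_2).
Here 2·3 + 2·4.4 = 14.8, giving x_1* = 8.3784 and x_2* = 8.3784.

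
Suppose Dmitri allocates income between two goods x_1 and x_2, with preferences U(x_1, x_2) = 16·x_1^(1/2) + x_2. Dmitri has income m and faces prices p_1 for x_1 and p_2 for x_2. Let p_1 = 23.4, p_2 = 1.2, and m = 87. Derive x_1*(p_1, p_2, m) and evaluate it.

x_1* = 0.1683

Set MRS = p_1/p_2: 8·x_1^(−1/2) = p_1/p_2.
Solve: √x_1 = 8·p_2/p_1, so x_1*(p_1,p_2) = (8·p_2/p_1)², and x_2* = (m − p_1·x_1*)/p_2.
Plugging in: x_1* = (8·1.2/23.4)² = 0.1683.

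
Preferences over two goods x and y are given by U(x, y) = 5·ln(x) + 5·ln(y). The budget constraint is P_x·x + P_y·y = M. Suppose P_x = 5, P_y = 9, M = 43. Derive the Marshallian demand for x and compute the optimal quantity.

At P_x=5, P_y=9, M=43: x* = 0.5·43/5 = 4.3.

x* = 4.3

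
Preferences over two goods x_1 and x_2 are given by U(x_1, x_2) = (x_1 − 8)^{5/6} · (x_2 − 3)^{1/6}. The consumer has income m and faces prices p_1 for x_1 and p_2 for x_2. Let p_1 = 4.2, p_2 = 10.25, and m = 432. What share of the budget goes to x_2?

share on x_2 = 0.213

After buying the subsistence bundle (8, 3), a share 5/6 of the remaining income goes to x_1: x_1* = 8 + 5/6·(m − 8p_1 − 3p_2)/p_1.
Discretionary income = 432 − 8·4.2 − 3·10.25 = 367.65; x_1* = 8 + 5/6·367.65/4.2 = 80.9464; x_2* = 3 + 1/6·367.65/10.25 = 8.978.
Expenditure on x_2: 10.25·8.978 = 92.025; share = 0.213.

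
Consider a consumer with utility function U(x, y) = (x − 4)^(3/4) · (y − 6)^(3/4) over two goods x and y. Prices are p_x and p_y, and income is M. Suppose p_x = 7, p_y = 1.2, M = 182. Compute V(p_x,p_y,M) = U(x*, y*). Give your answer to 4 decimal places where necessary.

V = 127.4485

MRS = (y−6)/(x−4). Tangency with p_x/p_y gives y−6 = (p_x/p_y)·(x−4).
Substituting into the budget: x* = 4 + 0.5·(M − 4·p_x − 6·p_y)/p_x, and y* = 6 + 0.5·(…)/p_y.
Discretionary income = 182 − 4·7 − 6·1.2 = 146.8; x* = 4 + 0.5·146.8/7 = 14.4857; y* = 6 + 0.5·146.8/1.2 = 67.1667.
Utility at the optimum: U(14.4857, 67.1667) = 127.4485.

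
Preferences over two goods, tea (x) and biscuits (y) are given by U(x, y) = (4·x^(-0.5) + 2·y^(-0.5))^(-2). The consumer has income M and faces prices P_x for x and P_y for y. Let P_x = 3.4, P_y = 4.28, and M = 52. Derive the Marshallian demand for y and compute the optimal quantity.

y* = 4.9185

Numerically y/x = 0.540344, so x* = 52/(3.4 + 4.28·0.540344) = 9.1026 and y* = 0.540344·9.1026 = 4.9185.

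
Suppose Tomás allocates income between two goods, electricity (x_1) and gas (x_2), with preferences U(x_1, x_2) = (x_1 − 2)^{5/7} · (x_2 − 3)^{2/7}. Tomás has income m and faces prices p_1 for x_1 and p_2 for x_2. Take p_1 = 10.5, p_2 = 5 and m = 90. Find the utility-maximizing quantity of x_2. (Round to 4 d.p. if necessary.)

MRS = (5/2)·(x_2−3)/(x_1−2). Tangency with p_1/p_2 gives x_2−3 = (2/5)·(p_1/p_2)·(x_1−2).
Substituting into the budget: x_1* = 2 + 5/7·(m − 2·p_1 − 3·p_2)/p_1, and x_2* = 3 + 2/7·(…)/p_2.
Discretionary income = 90 − 2·10.5 − 3·5 = 54; x_2* = 3 + 2/7·54/5 = 6.0857.

x_2* = 6.0857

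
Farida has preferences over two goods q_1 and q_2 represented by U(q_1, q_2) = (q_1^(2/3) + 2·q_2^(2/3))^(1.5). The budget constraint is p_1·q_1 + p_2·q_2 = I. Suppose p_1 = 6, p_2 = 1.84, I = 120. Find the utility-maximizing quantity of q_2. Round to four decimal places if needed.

q_2* = 64.4596

MU_q_1 ∝ q_1^(-1/3), MU_q_2 ∝ 2·q_2^(-1/3), so MRS = (1/2)·(q_2/q_1)^(1/3) = p_1/p_2.
Solve for the ratio: q_2/q_1 = [2·p_1/p_2]^(3).
With the ratio pinned down, the budget gives q_1* = I/(p_1 + p_2·(q_2/q_1)) and q_2* = (q_2/q_1)·q_1*.
Numerically q_2/q_1 = 277.389661, so q_1* = 120/(6 + 1.84·277.389661) = 0.2324 and q_2* = 277.389661·0.2324 = 64.4596.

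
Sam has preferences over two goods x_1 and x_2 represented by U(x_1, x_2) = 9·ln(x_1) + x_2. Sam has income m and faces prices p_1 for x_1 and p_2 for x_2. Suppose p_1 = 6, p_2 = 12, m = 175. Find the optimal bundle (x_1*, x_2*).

x_1* = 18, x_2* = 5.5833

Set MRS = p_1/p_2: (9/x_1)/1 = p_1/p_2.
So x_1*(p_1,p_2) = 9·p_2/p_1, independent of income; and x_2* = (m − 9·p_2)/p_2.
At the given prices: x_1* = 9·12/6 = 18, and x_2* = 5.5833.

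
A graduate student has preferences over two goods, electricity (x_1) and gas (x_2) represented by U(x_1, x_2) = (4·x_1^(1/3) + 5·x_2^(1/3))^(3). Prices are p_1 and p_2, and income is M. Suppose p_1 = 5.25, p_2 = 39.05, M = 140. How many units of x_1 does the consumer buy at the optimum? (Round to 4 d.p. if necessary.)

x_1* = 17.6317

From the CES first-order condition, (4/5)·(x_2/x_1)^(2/3) = p_1/p_2.
Solve for the ratio: x_2/x_1 = [(5/4)·p_1/p_2]^(1.5).
Substitute x_2 = (x_2/x_1)·x_1 into the budget: x_1* = M/(p_1 + p_2·(x_2/x_1)).
Numerically x_2/x_1 = 0.068893, so x_1* = 140/(5.25 + 39.05·0.068893) = 17.6317.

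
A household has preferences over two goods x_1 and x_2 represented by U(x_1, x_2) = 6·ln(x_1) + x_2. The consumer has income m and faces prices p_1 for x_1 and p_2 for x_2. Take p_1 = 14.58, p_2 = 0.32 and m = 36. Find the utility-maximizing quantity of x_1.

Set MRS = p_1/p_2: (6/x_1)/1 = p_1/p_2.
So x_1*(p_1,p_2) = 6·p_2/p_1, independent of income; and x_2* = (m − 6·p_2)/p_2.
At the given prices: x_1* = 6·0.32/14.58 = 0.1317.

x_1* = 0.1317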